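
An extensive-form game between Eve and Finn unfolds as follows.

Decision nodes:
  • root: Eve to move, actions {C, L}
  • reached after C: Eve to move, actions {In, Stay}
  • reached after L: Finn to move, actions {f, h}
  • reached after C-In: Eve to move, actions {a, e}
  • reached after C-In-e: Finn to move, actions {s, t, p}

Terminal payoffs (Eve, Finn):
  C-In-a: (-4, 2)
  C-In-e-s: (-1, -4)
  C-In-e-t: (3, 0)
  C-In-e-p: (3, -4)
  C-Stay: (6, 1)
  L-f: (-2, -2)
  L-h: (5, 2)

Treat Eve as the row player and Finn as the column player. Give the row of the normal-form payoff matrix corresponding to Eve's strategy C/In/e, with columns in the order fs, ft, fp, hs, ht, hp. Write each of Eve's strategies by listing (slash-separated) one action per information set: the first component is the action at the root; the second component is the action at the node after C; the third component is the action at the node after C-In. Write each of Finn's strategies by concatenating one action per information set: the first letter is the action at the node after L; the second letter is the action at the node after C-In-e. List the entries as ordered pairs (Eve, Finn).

(-1,-4) (3,0) (3,-4) (-1,-4) (3,0) (3,-4)

vs fs: Eve plays C → Eve plays In at [C] → Eve plays e at [C-In] → Finn plays s at [C-In-e] → (-1, -4)
vs ft: Eve plays C → Eve plays In at [C] → Eve plays e at [C-In] → Finn plays t at [C-In-e] → (3, 0)
vs fp: Eve plays C → Eve plays In at [C] → Eve plays e at [C-In] → Finn plays p at [C-In-e] → (3, -4)
vs hs: Eve plays C → Eve plays In at [C] → Eve plays e at [C-In] → Finn plays s at [C-In-e] → (-1, -4)
vs ht: Eve plays C → Eve plays In at [C] → Eve plays e at [C-In] → Finn plays t at [C-In-e] → (3, 0)
vs hp: Eve plays C → Eve plays In at [C] → Eve plays e at [C-In] → Finn plays p at [C-In-e] → (3, -4)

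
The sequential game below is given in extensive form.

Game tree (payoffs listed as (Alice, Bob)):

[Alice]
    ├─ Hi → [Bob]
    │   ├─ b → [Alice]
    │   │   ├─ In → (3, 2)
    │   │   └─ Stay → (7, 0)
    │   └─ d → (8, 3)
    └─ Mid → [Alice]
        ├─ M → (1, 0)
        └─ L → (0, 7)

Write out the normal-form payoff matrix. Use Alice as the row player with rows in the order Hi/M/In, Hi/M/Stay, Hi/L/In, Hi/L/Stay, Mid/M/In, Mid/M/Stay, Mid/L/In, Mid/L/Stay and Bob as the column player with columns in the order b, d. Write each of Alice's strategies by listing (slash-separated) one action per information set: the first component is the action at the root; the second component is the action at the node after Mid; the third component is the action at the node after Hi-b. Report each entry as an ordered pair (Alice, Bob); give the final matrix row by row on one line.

Row Hi/M/In: b→(3,2), d→(8,3)
Row Hi/M/Stay: b→(7,0), d→(8,3)
Row Hi/L/In: b→(3,2), d→(8,3)
Row Hi/L/Stay: b→(7,0), d→(8,3)
Row Mid/M/In: b→(1,0), d→(1,0)
Row Mid/M/Stay: b→(1,0), d→(1,0)
Row Mid/L/In: b→(0,7), d→(0,7)
Row Mid/L/Stay: b→(0,7), d→(0,7)

Hi/M/In: (3,2) (8,3) | Hi/M/Stay: (7,0) (8,3) | Hi/L/In: (3,2) (8,3) | Hi/L/Stay: (7,0) (8,3) | Mid/M/In: (1,0) (1,0) | Mid/M/Stay: (1,0) (1,0) | Mid/L/In: (0,7) (0,7) | Mid/L/Stay: (0,7) (0,7)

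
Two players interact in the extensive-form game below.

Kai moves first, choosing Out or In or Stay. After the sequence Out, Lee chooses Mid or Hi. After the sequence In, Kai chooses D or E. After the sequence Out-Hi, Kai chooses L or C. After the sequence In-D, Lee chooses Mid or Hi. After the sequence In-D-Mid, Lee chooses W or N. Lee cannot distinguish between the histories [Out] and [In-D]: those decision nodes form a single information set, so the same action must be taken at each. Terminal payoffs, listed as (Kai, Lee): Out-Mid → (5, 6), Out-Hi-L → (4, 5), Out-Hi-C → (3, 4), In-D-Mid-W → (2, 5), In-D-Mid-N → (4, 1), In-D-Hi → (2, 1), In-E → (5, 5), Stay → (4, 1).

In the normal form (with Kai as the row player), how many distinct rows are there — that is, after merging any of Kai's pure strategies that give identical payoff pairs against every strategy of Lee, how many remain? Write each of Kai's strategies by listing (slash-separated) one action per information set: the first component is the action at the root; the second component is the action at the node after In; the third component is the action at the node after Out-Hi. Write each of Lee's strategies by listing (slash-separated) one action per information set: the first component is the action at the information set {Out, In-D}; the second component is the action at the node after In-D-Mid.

Kai has 12 pure strategies: Out/D/L, Out/D/C, Out/E/L, Out/E/C, In/D/L, In/D/C, In/E/L, In/E/C, Stay/D/L, Stay/D/C, Stay/E/L, Stay/E/C. Columns: Mid/W, Mid/N, Hi/W, Hi/N.
{Out/D/L, Out/E/L} → row (5,6) (5,6) (4,5) (4,5)
{Out/D/C, Out/E/C} → row (5,6) (5,6) (3,4) (3,4)
{In/D/L, In/D/C} → row (2,5) (4,1) (2,1) (2,1)
{In/E/L, In/E/C} → row (5,5) (5,5) (5,5) (5,5)
{Stay/D/L, Stay/D/C, Stay/E/L, Stay/E/C} → row (4,1) (4,1) (4,1) (4,1)
That's 5 distinct rows out of 12 strategies.

5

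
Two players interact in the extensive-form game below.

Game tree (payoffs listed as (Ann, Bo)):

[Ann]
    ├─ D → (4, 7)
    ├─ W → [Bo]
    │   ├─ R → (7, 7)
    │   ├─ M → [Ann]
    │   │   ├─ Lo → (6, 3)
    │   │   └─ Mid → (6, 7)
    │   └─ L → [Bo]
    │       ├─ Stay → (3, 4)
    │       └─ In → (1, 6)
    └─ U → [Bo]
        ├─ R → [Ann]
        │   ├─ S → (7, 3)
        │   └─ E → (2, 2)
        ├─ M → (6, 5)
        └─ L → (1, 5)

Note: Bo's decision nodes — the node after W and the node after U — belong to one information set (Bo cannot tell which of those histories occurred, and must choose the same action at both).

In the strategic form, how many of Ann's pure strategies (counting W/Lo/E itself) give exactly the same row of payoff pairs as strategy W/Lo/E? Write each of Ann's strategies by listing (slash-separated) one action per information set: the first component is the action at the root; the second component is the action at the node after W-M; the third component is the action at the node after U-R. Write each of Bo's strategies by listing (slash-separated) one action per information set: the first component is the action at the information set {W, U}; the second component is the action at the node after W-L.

Row for W/Lo/E (columns R/Stay, R/In, M/Stay, M/In, L/Stay, L/In): (7,7) (7,7) (6,3) (6,3) (3,4) (1,6).
Under W/Lo/E, Ann's choice at the node after U-R can never be reached regardless of what Bo does, so varying those choices leaves every outcome unchanged.
Holding the reachable choices fixed and varying the unreachable one freely already gives 2 equivalent strategies.
No other strategy reproduces this row, so those 2 are the full class: W/Lo/S, W/Lo/E.

2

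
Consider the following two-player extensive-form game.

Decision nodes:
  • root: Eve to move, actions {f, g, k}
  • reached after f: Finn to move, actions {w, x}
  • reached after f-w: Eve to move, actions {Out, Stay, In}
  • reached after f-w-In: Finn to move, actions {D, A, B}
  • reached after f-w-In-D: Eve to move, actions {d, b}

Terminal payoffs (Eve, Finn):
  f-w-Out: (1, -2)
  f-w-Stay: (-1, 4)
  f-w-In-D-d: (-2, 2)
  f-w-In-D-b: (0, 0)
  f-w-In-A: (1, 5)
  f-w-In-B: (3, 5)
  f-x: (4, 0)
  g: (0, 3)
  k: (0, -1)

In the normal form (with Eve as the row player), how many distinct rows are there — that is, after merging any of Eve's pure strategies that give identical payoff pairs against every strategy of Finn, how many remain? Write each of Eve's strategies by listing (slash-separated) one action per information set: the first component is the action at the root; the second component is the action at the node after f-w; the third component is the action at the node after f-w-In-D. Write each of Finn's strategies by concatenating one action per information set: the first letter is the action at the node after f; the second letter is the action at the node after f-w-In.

Eve has 18 pure strategies: f/Out/d, f/Out/b, f/Stay/d, f/Stay/b, f/In/d, f/In/b, g/Out/d, g/Out/b, g/Stay/d, g/Stay/b, g/In/d, g/In/b, k/Out/d, k/Out/b, k/Stay/d, k/Stay/b, k/In/d, k/In/b. Columns: wD, wA, wB, xD, xA, xB.
{f/Out/d, f/Out/b} → row (1,-2) (1,-2) (1,-2) (4,0) (4,0) (4,0)
{f/Stay/d, f/Stay/b} → row (-1,4) (-1,4) (-1,4) (4,0) (4,0) (4,0)
{f/In/d} → row (-2,2) (1,5) (3,5) (4,0) (4,0) (4,0)
{f/In/b} → row (0,0) (1,5) (3,5) (4,0) (4,0) (4,0)
{g/Out/d, g/Out/b, g/Stay/d, g/Stay/b, g/In/d, g/In/b} → row (0,3) (0,3) (0,3) (0,3) (0,3) (0,3)
{k/Out/d, k/Out/b, k/Stay/d, k/Stay/b, k/In/d, k/In/b} → row (0,-1) (0,-1) (0,-1) (0,-1) (0,-1) (0,-1)
That's 6 distinct rows out of 18 strategies.

6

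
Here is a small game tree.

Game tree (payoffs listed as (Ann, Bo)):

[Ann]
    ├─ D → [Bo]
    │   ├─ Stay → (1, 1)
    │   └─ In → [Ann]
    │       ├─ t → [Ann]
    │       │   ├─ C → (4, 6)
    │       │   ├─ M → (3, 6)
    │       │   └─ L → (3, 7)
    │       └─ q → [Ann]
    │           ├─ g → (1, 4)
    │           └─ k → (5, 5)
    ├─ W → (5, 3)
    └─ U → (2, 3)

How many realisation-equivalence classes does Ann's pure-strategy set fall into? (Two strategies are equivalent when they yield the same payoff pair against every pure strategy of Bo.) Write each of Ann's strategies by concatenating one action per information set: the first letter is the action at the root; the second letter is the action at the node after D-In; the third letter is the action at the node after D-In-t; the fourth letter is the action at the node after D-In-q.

Ann has 36 pure strategies: DtCg, DtCk, DtMg, DtMk, DtLg, DtLk, DqCg, DqCk, DqMg, DqMk, DqLg, DqLk, WtCg, WtCk, WtMg, WtMk, WtLg, WtLk, WqCg, WqCk, WqMg, WqMk, WqLg, WqLk, UtCg, UtCk, UtMg, UtMk, UtLg, UtLk, UqCg, UqCk, UqMg, UqMk, UqLg, UqLk. Columns: Stay, In.
{DtCg, DtCk} → row (1,1) (4,6)
{DtMg, DtMk} → row (1,1) (3,6)
{DtLg, DtLk} → row (1,1) (3,7)
{DqCg, DqMg, DqLg} → row (1,1) (1,4)
{DqCk, DqMk, DqLk} → row (1,1) (5,5)
{WtCg, WtCk, WtMg, WtMk, WtLg, WtLk, WqCg, WqCk, WqMg, WqMk, WqLg, WqLk} → row (5,3) (5,3)
{UtCg, UtCk, UtMg, UtMk, UtLg, UtLk, UqCg, UqCk, UqMg, UqMk, UqLg, UqLk} → row (2,3) (2,3)
That's 7 distinct rows out of 36 strategies.

7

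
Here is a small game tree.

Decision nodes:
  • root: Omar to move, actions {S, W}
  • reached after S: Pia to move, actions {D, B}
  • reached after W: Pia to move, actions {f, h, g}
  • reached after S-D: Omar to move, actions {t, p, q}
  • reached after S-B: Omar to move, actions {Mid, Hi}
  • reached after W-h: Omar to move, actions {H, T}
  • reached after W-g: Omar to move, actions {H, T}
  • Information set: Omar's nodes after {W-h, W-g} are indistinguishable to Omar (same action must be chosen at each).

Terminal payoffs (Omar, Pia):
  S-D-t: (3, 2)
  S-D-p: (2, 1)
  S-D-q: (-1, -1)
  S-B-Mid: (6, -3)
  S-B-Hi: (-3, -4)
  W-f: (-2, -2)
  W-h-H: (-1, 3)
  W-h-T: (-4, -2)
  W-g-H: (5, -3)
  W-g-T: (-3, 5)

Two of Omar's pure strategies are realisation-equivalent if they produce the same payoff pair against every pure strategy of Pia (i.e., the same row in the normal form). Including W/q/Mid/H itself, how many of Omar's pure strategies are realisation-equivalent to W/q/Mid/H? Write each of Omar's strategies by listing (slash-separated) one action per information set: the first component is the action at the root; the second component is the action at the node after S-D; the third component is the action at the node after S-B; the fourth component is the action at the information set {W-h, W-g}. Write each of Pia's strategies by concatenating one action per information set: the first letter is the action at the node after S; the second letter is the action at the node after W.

Row for W/q/Mid/H (columns Df, Dh, Dg, Bf, Bh, Bg): (-2,-2) (-1,3) (5,-3) (-2,-2) (-1,3) (5,-3).
Under W/q/Mid/H, Omar's choice at the node after S-D and at the node after S-B can never be reached regardless of what Pia does, so varying those choices leaves every outcome unchanged.
Holding the reachable choices fixed and varying the unreachable ones freely already gives 3 × 2 = 6 equivalent strategies.
No other strategy reproduces this row, so those 6 are the full class: W/t/Mid/H, W/t/Hi/H, W/p/Mid/H, W/p/Hi/H, W/q/Mid/H, W/q/Hi/H.

6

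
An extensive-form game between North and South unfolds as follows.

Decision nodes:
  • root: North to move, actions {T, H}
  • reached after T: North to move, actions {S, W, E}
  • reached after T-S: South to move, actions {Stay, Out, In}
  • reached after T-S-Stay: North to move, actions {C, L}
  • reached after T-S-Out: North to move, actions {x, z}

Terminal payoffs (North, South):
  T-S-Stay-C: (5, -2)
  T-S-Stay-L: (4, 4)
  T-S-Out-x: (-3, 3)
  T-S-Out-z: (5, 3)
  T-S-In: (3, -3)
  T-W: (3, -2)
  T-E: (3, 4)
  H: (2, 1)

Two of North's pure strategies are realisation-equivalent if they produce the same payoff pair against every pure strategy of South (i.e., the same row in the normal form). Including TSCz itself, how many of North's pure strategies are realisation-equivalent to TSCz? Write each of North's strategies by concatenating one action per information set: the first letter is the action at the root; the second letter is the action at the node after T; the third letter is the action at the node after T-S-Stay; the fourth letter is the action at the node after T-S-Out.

1

Row for TSCz (columns Stay, Out, In): (5,-2) (5,3) (3,-3).
Every one of North's information sets is on the play path for some reply by South when North follows TSCz.
Changing the action at any of them therefore changes at least one column, so only TSCz itself gives this row.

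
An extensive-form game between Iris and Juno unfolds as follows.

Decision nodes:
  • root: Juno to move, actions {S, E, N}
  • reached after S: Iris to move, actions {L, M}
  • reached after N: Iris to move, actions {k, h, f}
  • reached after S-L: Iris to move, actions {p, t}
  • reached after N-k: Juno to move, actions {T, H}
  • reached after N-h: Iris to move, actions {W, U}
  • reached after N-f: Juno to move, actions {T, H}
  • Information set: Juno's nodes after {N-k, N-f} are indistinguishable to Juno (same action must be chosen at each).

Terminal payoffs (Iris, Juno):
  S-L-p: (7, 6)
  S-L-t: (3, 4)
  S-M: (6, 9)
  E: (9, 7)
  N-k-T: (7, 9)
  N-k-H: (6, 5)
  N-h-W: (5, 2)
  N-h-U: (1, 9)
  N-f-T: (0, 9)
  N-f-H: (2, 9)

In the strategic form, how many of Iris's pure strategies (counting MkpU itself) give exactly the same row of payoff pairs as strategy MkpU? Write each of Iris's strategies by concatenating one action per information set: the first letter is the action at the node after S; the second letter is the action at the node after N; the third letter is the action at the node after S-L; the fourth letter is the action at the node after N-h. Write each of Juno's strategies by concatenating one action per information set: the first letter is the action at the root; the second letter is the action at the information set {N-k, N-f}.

Row for MkpU (columns ST, SH, ET, EH, NT, NH): (6,9) (6,9) (9,7) (9,7) (7,9) (6,5).
Under MkpU, Iris's choice at the node after S-L and at the node after N-h can never be reached regardless of what Juno does, so varying those choices leaves every outcome unchanged.
Holding the reachable choices fixed and varying the unreachable ones freely already gives 2 × 2 = 4 equivalent strategies.
No other strategy reproduces this row, so those 4 are the full class: MkpW, MkpU, MktW, MktU.

4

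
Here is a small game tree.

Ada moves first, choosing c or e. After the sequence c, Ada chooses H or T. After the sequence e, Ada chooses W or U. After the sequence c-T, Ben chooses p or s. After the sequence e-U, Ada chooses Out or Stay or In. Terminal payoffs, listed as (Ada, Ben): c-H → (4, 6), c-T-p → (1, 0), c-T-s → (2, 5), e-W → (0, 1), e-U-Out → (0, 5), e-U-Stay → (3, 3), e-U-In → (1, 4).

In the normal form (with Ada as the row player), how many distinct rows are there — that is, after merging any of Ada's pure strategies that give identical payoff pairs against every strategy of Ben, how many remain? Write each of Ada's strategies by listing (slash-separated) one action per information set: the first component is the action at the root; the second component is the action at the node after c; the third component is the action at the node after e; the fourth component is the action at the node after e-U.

Ada has 24 pure strategies: c/H/W/Out, c/H/W/Stay, c/H/W/In, c/H/U/Out, c/H/U/Stay, c/H/U/In, c/T/W/Out, c/T/W/Stay, c/T/W/In, c/T/U/Out, c/T/U/Stay, c/T/U/In, e/H/W/Out, e/H/W/Stay, e/H/W/In, e/H/U/Out, e/H/U/Stay, e/H/U/In, e/T/W/Out, e/T/W/Stay, e/T/W/In, e/T/U/Out, e/T/U/Stay, e/T/U/In. Columns: p, s.
{c/H/W/Out, c/H/W/Stay, c/H/W/In, c/H/U/Out, c/H/U/Stay, c/H/U/In} → row (4,6) (4,6)
{c/T/W/Out, c/T/W/Stay, c/T/W/In, c/T/U/Out, c/T/U/Stay, c/T/U/In} → row (1,0) (2,5)
{e/H/W/Out, e/H/W/Stay, e/H/W/In, e/T/W/Out, e/T/W/Stay, e/T/W/In} → row (0,1) (0,1)
{e/H/U/Out, e/T/U/Out} → row (0,5) (0,5)
{e/H/U/Stay, e/T/U/Stay} → row (3,3) (3,3)
{e/H/U/In, e/T/U/In} → row (1,4) (1,4)
That's 6 distinct rows out of 24 strategies.

6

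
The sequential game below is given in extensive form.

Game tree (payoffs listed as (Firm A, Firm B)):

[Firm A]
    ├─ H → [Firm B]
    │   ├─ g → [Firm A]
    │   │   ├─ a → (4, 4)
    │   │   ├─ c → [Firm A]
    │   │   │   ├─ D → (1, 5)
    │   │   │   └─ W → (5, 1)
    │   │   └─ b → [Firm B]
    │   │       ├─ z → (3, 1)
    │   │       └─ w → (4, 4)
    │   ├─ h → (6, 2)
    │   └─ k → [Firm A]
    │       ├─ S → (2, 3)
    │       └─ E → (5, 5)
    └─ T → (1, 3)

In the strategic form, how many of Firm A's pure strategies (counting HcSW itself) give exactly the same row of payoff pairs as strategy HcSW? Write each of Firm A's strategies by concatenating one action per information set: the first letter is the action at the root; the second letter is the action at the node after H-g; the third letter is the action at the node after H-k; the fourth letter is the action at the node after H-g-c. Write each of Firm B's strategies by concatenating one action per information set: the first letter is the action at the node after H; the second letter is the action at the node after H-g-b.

Row for HcSW (columns gz, gw, hz, hw, kz, kw): (5,1) (5,1) (6,2) (6,2) (2,3) (2,3).
Every one of Firm A's information sets is on the play path for some reply by Firm B when Firm A follows HcSW.
Changing the action at any of them therefore changes at least one column, so only HcSW itself gives this row.

1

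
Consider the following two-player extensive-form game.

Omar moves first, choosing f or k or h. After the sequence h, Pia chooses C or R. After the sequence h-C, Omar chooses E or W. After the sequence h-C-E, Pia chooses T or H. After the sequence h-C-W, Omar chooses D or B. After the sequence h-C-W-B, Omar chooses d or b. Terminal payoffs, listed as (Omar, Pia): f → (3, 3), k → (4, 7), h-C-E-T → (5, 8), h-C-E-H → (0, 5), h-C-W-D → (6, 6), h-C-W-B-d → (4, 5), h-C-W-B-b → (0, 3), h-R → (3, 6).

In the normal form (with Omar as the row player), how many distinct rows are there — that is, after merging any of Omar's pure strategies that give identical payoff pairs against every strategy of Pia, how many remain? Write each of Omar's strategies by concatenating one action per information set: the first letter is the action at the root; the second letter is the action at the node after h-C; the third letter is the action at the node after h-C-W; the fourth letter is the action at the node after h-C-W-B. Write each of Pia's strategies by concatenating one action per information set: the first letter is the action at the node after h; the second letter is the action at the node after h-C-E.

Omar has 24 pure strategies: fEDd, fEDb, fEBd, fEBb, fWDd, fWDb, fWBd, fWBb, kEDd, kEDb, kEBd, kEBb, kWDd, kWDb, kWBd, kWBb, hEDd, hEDb, hEBd, hEBb, hWDd, hWDb, hWBd, hWBb. Columns: CT, CH, RT, RH.
{fEDd, fEDb, fEBd, fEBb, fWDd, fWDb, fWBd, fWBb} → row (3,3) (3,3) (3,3) (3,3)
{kEDd, kEDb, kEBd, kEBb, kWDd, kWDb, kWBd, kWBb} → row (4,7) (4,7) (4,7) (4,7)
{hEDd, hEDb, hEBd, hEBb} → row (5,8) (0,5) (3,6) (3,6)
{hWDd, hWDb} → row (6,6) (6,6) (3,6) (3,6)
{hWBd} → row (4,5) (4,5) (3,6) (3,6)
{hWBb} → row (0,3) (0,3) (3,6) (3,6)
That's 6 distinct rows out of 24 strategies.

6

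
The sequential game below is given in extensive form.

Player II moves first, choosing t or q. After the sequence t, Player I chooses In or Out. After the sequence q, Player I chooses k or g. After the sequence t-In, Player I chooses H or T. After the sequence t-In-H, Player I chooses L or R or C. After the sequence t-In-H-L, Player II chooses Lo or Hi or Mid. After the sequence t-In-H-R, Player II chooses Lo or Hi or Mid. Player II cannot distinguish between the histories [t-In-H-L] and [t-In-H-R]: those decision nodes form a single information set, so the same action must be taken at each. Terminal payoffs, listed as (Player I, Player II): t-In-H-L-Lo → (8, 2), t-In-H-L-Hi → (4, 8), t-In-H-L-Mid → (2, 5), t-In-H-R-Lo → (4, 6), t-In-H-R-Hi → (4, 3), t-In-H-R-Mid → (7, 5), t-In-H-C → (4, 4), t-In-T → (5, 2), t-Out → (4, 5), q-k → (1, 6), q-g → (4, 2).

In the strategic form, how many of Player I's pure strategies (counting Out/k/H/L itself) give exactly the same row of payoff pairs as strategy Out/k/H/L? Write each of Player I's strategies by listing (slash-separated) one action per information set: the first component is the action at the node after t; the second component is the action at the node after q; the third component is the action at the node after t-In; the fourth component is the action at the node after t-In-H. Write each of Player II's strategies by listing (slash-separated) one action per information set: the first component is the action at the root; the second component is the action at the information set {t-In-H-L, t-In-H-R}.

Row for Out/k/H/L (columns t/Lo, t/Hi, t/Mid, q/Lo, q/Hi, q/Mid): (4,5) (4,5) (4,5) (1,6) (1,6) (1,6).
Under Out/k/H/L, Player I's choice at the node after t-In and at the node after t-In-H can never be reached regardless of what Player II does, so varying those choices leaves every outcome unchanged.
Holding the reachable choices fixed and varying the unreachable ones freely already gives 2 × 3 = 6 equivalent strategies.
No other strategy reproduces this row, so those 6 are the full class: Out/k/H/L, Out/k/H/R, Out/k/H/C, Out/k/T/L, Out/k/T/R, Out/k/T/C.

6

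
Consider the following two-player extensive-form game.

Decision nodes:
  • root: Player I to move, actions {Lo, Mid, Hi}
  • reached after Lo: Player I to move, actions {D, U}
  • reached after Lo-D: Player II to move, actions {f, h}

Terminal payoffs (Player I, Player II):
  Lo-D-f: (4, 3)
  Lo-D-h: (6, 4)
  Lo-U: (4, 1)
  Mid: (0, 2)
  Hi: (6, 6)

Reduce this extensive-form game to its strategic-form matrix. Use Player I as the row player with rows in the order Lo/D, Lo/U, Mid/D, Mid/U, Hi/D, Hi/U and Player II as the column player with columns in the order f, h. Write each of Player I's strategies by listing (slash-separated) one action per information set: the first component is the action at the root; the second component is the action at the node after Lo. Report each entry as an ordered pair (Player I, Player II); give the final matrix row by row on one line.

Lo/D: (4,3) (6,4) | Lo/U: (4,1) (4,1) | Mid/D: (0,2) (0,2) | Mid/U: (0,2) (0,2) | Hi/D: (6,6) (6,6) | Hi/U: (6,6) (6,6)

Row Lo/D: f→(4,3), h→(6,4)
Row Lo/U: f→(4,1), h→(4,1)
Row Mid/D: f→(0,2), h→(0,2)
Row Mid/U: f→(0,2), h→(0,2)
Row Hi/D: f→(6,6), h→(6,6)
Row Hi/U: f→(6,6), h→(6,6)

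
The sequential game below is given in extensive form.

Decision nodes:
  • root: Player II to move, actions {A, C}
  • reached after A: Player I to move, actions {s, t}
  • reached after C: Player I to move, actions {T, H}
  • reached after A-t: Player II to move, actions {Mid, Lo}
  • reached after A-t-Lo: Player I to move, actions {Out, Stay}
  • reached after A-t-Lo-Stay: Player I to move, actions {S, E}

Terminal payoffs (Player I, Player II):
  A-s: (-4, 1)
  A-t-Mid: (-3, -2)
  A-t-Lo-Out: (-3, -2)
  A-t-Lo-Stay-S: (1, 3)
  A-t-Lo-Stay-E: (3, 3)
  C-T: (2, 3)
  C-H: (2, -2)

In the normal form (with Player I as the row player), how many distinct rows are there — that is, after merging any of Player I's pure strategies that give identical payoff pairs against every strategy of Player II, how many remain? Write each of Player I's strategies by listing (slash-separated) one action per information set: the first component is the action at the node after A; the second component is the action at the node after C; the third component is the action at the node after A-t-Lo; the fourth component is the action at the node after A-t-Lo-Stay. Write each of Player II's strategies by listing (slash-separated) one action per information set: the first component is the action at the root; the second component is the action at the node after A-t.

Player I has 16 pure strategies: s/T/Out/S, s/T/Out/E, s/T/Stay/S, s/T/Stay/E, s/H/Out/S, s/H/Out/E, s/H/Stay/S, s/H/Stay/E, t/T/Out/S, t/T/Out/E, t/T/Stay/S, t/T/Stay/E, t/H/Out/S, t/H/Out/E, t/H/Stay/S, t/H/Stay/E. Columns: A/Mid, A/Lo, C/Mid, C/Lo.
{s/T/Out/S, s/T/Out/E, s/T/Stay/S, s/T/Stay/E} → row (-4,1) (-4,1) (2,3) (2,3)
{s/H/Out/S, s/H/Out/E, s/H/Stay/S, s/H/Stay/E} → row (-4,1) (-4,1) (2,-2) (2,-2)
{t/T/Out/S, t/T/Out/E} → row (-3,-2) (-3,-2) (2,3) (2,3)
{t/T/Stay/S} → row (-3,-2) (1,3) (2,3) (2,3)
{t/T/Stay/E} → row (-3,-2) (3,3) (2,3) (2,3)
{t/H/Out/S, t/H/Out/E} → row (-3,-2) (-3,-2) (2,-2) (2,-2)
{t/H/Stay/S} → row (-3,-2) (1,3) (2,-2) (2,-2)
{t/H/Stay/E} → row (-3,-2) (3,3) (2,-2) (2,-2)
That's 8 distinct rows out of 16 strategies.

8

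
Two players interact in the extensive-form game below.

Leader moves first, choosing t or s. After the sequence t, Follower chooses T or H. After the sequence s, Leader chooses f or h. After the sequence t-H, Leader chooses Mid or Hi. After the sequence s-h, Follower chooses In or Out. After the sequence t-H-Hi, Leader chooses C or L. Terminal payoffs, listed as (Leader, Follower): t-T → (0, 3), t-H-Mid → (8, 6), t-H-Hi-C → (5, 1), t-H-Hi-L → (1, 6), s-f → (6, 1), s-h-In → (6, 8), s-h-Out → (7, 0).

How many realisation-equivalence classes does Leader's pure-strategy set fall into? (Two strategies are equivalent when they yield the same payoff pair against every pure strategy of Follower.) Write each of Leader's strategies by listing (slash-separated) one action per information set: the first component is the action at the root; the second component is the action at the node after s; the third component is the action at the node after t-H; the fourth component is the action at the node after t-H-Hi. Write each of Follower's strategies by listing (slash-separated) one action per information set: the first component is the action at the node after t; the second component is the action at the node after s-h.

5

Leader has 16 pure strategies: t/f/Mid/C, t/f/Mid/L, t/f/Hi/C, t/f/Hi/L, t/h/Mid/C, t/h/Mid/L, t/h/Hi/C, t/h/Hi/L, s/f/Mid/C, s/f/Mid/L, s/f/Hi/C, s/f/Hi/L, s/h/Mid/C, s/h/Mid/L, s/h/Hi/C, s/h/Hi/L. Columns: T/In, T/Out, H/In, H/Out.
{t/f/Mid/C, t/f/Mid/L, t/h/Mid/C, t/h/Mid/L} → row (0,3) (0,3) (8,6) (8,6)
{t/f/Hi/C, t/h/Hi/C} → row (0,3) (0,3) (5,1) (5,1)
{t/f/Hi/L, t/h/Hi/L} → row (0,3) (0,3) (1,6) (1,6)
{s/f/Mid/C, s/f/Mid/L, s/f/Hi/C, s/f/Hi/L} → row (6,1) (6,1) (6,1) (6,1)
{s/h/Mid/C, s/h/Mid/L, s/h/Hi/C, s/h/Hi/L} → row (6,8) (7,0) (6,8) (7,0)
That's 5 distinct rows out of 16 strategies.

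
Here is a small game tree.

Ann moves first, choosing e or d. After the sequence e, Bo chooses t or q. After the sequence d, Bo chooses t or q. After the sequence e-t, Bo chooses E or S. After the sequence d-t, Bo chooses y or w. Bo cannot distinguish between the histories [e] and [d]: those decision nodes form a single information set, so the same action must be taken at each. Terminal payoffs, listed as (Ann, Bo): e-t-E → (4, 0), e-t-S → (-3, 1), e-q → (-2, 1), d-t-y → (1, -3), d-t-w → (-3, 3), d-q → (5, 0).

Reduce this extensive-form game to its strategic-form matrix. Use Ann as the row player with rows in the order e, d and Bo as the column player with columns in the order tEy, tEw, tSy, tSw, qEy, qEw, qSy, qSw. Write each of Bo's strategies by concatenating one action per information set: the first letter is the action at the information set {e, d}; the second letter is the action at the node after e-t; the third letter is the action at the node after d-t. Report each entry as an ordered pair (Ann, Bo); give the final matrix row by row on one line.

e: (4,0) (4,0) (-3,1) (-3,1) (-2,1) (-2,1) (-2,1) (-2,1) | d: (1,-3) (-3,3) (1,-3) (-3,3) (5,0) (5,0) (5,0) (5,0)

Row e: tEy→(4,0), tEw→(4,0), tSy→(-3,1), tSw→(-3,1), qEy→(-2,1), qEw→(-2,1), qSy→(-2,1), qSw→(-2,1)
Row d: tEy→(1,-3), tEw→(-3,3), tSy→(1,-3), tSw→(-3,3), qEy→(5,0), qEw→(5,0), qSy→(5,0), qSw→(5,0)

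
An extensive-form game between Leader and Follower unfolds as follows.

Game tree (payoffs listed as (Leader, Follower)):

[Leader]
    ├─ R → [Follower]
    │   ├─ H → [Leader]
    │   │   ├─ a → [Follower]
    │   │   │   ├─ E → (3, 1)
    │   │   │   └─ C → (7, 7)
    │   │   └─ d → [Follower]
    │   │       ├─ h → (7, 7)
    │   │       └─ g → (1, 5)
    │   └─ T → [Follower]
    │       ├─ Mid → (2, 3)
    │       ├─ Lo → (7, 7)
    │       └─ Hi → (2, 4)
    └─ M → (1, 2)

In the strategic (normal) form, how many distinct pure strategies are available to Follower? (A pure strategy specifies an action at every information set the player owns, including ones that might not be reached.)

24

Follower owns the node after R with actions {H, T} — two choices.
Follower owns the node after R-T with actions {Mid, Lo, Hi} — three choices.
Follower owns the node after R-H-a with actions {E, C} — two choices.
Follower owns the node after R-H-d with actions {h, g} — two choices.
A pure strategy fixes one action at each information set independently, so the count is the product 2 × 3 × 2 × 2 = 24.
(For reference, Leader has 4 pure strategies, giving a 24×4 normal-form matrix.)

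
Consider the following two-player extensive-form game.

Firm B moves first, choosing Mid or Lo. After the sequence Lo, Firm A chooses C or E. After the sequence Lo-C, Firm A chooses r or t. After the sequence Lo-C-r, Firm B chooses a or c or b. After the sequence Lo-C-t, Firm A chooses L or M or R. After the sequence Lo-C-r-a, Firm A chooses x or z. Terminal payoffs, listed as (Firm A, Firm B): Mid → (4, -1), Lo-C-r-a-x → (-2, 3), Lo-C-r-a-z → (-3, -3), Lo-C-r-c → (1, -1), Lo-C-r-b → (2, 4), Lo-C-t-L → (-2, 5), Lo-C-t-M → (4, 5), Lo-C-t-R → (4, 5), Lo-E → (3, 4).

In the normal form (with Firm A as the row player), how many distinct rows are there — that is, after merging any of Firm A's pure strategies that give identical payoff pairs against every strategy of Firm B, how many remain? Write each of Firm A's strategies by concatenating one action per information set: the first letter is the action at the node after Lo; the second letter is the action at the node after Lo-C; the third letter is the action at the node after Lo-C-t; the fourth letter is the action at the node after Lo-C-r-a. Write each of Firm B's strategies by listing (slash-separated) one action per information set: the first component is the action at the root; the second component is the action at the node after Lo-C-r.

Firm A has 24 pure strategies: CrLx, CrLz, CrMx, CrMz, CrRx, CrRz, CtLx, CtLz, CtMx, CtMz, CtRx, CtRz, ErLx, ErLz, ErMx, ErMz, ErRx, ErRz, EtLx, EtLz, EtMx, EtMz, EtRx, EtRz. Columns: Mid/a, Mid/c, Mid/b, Lo/a, Lo/c, Lo/b.
{CrLx, CrMx, CrRx} → row (4,-1) (4,-1) (4,-1) (-2,3) (1,-1) (2,4)
{CrLz, CrMz, CrRz} → row (4,-1) (4,-1) (4,-1) (-3,-3) (1,-1) (2,4)
{CtLx, CtLz} → row (4,-1) (4,-1) (4,-1) (-2,5) (-2,5) (-2,5)
{CtMx, CtMz, CtRx, CtRz} → row (4,-1) (4,-1) (4,-1) (4,5) (4,5) (4,5)
{ErLx, ErLz, ErMx, ErMz, ErRx, ErRz, EtLx, EtLz, EtMx, EtMz, EtRx, EtRz} → row (4,-1) (4,-1) (4,-1) (3,4) (3,4) (3,4)
That's 5 distinct rows out of 24 strategies.

5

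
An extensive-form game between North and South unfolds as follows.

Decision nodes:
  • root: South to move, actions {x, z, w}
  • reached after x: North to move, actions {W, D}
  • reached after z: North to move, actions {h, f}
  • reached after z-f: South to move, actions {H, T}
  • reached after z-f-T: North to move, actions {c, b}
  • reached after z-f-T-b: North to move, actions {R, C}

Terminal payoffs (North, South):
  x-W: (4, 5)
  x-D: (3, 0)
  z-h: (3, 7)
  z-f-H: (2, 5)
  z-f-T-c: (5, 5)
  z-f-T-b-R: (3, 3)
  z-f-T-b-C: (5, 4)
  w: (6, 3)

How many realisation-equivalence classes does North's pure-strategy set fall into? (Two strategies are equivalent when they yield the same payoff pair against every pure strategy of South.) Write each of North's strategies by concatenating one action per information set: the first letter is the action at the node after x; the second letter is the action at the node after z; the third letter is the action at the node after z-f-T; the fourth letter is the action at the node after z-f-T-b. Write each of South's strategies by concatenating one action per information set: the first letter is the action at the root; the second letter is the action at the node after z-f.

8

North has 16 pure strategies: WhcR, WhcC, WhbR, WhbC, WfcR, WfcC, WfbR, WfbC, DhcR, DhcC, DhbR, DhbC, DfcR, DfcC, DfbR, DfbC. Columns: xH, xT, zH, zT, wH, wT.
{WhcR, WhcC, WhbR, WhbC} → row (4,5) (4,5) (3,7) (3,7) (6,3) (6,3)
{WfcR, WfcC} → row (4,5) (4,5) (2,5) (5,5) (6,3) (6,3)
{WfbR} → row (4,5) (4,5) (2,5) (3,3) (6,3) (6,3)
{WfbC} → row (4,5) (4,5) (2,5) (5,4) (6,3) (6,3)
{DhcR, DhcC, DhbR, DhbC} → row (3,0) (3,0) (3,7) (3,7) (6,3) (6,3)
{DfcR, DfcC} → row (3,0) (3,0) (2,5) (5,5) (6,3) (6,3)
{DfbR} → row (3,0) (3,0) (2,5) (3,3) (6,3) (6,3)
{DfbC} → row (3,0) (3,0) (2,5) (5,4) (6,3) (6,3)
That's 8 distinct rows out of 16 strategies.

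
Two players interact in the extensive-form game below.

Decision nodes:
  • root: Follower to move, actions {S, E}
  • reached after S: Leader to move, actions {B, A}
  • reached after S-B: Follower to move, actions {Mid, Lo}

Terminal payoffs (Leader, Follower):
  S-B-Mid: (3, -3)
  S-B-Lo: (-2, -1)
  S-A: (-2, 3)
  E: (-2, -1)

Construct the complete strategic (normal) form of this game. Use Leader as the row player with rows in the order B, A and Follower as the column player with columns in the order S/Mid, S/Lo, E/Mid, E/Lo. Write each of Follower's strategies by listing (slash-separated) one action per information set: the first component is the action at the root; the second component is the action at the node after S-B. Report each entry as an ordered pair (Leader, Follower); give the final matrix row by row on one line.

B: (3,-3) (-2,-1) (-2,-1) (-2,-1) | A: (-2,3) (-2,3) (-2,-1) (-2,-1)

        S/Mid     S/Lo    E/Mid     E/Lo
   B   (3,-3)  (-2,-1)  (-2,-1)  (-2,-1)
   A   (-2,3)   (-2,3)  (-2,-1)  (-2,-1)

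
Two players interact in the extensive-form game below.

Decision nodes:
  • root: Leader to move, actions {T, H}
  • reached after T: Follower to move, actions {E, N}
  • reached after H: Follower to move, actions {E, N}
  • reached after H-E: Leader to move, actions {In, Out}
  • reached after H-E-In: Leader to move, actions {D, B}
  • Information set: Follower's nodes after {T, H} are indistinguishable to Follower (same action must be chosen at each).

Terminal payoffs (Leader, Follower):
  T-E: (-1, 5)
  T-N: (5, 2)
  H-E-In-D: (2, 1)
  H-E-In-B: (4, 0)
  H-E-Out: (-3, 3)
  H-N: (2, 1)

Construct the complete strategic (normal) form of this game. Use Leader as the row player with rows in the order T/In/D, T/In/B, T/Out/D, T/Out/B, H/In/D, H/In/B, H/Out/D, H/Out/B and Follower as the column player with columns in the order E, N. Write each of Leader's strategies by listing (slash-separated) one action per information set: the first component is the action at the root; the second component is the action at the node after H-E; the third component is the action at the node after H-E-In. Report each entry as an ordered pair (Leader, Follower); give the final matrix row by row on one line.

T/In/D: (-1,5) (5,2) | T/In/B: (-1,5) (5,2) | T/Out/D: (-1,5) (5,2) | T/Out/B: (-1,5) (5,2) | H/In/D: (2,1) (2,1) | H/In/B: (4,0) (2,1) | H/Out/D: (-3,3) (2,1) | H/Out/B: (-3,3) (2,1)

Row T/In/D: E→(-1,5), N→(5,2)
Row T/In/B: E→(-1,5), N→(5,2)
Row T/Out/D: E→(-1,5), N→(5,2)
Row T/Out/B: E→(-1,5), N→(5,2)
Row H/In/D: E→(2,1), N→(2,1)
Row H/In/B: E→(4,0), N→(2,1)
Row H/Out/D: E→(-3,3), N→(2,1)
Row H/Out/B: E→(-3,3), N→(2,1)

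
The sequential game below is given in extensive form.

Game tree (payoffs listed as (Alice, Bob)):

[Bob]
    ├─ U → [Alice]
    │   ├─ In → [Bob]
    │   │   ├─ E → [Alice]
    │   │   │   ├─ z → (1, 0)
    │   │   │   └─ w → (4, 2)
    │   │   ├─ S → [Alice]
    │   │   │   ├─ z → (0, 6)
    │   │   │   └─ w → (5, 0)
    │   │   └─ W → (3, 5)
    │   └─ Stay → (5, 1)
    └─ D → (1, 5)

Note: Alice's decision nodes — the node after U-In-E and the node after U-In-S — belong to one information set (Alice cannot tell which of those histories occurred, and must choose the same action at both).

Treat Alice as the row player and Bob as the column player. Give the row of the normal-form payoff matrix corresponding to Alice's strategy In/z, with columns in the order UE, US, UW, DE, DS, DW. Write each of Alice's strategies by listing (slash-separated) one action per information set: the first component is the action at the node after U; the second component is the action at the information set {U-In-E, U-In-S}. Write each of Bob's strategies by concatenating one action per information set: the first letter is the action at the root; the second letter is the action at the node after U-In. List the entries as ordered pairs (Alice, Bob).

vs UE: Bob plays U → Alice plays In at [U] → Bob plays E at [U-In] → Alice plays z at [U-In-E] → (1, 0)
vs US: Bob plays U → Alice plays In at [U] → Bob plays S at [U-In] → Alice plays z at [U-In-S] → (0, 6)
vs UW: Bob plays U → Alice plays In at [U] → Bob plays W at [U-In] → (3, 5)
vs DE: Bob plays D → (1, 5)
vs DS: Bob plays D → (1, 5)
vs DW: Bob plays D → (1, 5)

(1,0) (0,6) (3,5) (1,5) (1,5) (1,5)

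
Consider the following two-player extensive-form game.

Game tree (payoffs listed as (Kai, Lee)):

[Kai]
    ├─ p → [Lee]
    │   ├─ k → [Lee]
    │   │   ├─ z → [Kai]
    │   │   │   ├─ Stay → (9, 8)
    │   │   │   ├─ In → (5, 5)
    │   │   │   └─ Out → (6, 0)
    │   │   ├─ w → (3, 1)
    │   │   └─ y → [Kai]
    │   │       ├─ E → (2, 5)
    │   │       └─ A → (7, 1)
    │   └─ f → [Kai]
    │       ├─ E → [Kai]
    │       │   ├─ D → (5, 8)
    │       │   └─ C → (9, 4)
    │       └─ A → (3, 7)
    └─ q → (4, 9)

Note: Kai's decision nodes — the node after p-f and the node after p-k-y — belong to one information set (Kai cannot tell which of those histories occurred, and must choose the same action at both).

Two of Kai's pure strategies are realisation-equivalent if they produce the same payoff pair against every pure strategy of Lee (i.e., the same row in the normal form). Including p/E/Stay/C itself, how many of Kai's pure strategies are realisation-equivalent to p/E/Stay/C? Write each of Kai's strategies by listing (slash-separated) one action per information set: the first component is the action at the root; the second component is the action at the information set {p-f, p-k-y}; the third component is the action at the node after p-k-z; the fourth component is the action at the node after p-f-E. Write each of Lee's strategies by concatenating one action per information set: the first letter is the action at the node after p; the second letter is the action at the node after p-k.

Row for p/E/Stay/C (columns kz, kw, ky, fz, fw, fy): (9,8) (3,1) (2,5) (9,4) (9,4) (9,4).
Every one of Kai's information sets is on the play path for some reply by Lee when Kai follows p/E/Stay/C.
Changing the action at any of them therefore changes at least one column, so only p/E/Stay/C itself gives this row.

1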